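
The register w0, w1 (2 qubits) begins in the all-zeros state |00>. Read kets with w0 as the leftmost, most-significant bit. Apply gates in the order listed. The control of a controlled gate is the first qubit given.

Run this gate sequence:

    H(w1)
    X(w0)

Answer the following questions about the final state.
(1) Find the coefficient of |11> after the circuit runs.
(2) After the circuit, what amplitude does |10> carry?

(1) |11> carries amplitude sqrt(2)/2 in the final state.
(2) The final state's coefficient on |10> equals sqrt(2)/2.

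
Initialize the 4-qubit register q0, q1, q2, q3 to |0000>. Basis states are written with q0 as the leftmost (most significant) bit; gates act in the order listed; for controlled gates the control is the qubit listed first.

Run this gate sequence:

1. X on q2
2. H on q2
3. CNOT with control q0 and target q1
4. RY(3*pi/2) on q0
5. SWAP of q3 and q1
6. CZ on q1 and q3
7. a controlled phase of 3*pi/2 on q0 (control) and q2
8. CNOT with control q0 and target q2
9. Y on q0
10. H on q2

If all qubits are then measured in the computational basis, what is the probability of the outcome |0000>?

Outcome |0000> occurs with probability 1/4.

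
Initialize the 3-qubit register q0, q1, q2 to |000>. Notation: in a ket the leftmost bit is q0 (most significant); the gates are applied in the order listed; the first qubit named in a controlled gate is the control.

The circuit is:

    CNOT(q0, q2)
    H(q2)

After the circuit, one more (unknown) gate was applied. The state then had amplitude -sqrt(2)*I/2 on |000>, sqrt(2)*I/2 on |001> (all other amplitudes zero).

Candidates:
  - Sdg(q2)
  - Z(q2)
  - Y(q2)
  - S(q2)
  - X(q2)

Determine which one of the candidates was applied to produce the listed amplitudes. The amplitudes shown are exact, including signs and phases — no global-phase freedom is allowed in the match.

It was Y(q2) that produced the state shown.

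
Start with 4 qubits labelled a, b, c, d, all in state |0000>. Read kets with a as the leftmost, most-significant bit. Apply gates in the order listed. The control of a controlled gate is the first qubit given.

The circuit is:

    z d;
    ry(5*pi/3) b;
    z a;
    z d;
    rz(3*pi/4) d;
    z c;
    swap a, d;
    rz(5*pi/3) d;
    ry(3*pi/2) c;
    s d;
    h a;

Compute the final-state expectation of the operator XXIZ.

The expectation value of XXIZ is -sqrt(3)/2.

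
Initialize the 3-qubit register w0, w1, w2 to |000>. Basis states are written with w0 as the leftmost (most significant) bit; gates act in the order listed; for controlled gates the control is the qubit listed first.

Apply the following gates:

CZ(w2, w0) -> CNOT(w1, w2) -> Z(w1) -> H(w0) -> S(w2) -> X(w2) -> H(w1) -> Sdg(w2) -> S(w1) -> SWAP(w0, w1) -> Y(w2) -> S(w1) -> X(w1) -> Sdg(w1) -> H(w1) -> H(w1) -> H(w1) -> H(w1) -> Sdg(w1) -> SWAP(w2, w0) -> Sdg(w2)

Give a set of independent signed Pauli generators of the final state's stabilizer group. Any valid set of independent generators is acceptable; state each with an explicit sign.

The final state is stabilized by the group generated by +IYI, +IIX, +ZII; other independent generating sets are equally valid. Key observation: steps 15-18 multiply out to the identity, so the circuit reduces to the remaining gates.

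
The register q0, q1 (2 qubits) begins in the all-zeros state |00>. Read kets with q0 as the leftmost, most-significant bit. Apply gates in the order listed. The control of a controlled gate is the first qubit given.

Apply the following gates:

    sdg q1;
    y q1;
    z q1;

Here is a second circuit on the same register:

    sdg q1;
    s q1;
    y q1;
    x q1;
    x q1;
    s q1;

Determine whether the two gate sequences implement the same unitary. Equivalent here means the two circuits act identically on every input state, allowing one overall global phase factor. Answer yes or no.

No: there is an input state on which the two circuits produce genuinely different outputs (not merely differing by a phase).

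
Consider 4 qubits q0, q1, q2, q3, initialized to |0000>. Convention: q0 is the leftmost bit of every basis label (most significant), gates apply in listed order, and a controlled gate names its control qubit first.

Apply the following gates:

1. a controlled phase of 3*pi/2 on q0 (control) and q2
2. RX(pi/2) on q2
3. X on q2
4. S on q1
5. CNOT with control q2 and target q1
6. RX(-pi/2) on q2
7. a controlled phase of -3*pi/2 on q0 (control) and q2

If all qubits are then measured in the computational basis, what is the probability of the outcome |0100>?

The probability of measuring |0100> is 1/4.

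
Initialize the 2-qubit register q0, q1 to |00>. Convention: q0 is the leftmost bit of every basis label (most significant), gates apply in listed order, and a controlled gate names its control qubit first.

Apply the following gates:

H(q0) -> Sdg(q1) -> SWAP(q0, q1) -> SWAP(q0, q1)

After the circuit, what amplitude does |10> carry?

|10> carries amplitude sqrt(2)/2 in the final state. Key observation: steps 3-4 multiply out to the identity, so the circuit reduces to the remaining gates.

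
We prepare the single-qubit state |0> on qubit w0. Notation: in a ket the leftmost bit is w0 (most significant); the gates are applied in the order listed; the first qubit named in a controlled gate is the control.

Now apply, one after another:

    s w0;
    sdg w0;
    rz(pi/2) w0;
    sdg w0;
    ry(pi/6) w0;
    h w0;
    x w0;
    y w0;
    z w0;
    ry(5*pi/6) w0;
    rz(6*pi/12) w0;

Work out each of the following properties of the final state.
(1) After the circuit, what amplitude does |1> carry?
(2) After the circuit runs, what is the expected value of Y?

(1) The final state's coefficient on |1> equals I*(-sqrt(6) - sqrt(2))/4.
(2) The observable Y averages to -1/2.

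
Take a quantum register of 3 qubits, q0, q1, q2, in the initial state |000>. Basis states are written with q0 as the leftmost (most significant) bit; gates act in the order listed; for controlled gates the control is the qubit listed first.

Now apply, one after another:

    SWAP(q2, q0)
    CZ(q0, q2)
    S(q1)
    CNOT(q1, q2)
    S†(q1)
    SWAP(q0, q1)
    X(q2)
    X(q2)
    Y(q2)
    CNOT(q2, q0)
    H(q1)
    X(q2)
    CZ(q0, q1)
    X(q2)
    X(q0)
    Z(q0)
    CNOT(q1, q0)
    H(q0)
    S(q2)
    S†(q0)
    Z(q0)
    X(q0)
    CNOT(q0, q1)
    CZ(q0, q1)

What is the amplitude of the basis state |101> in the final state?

The final state's coefficient on |101> equals 1/2.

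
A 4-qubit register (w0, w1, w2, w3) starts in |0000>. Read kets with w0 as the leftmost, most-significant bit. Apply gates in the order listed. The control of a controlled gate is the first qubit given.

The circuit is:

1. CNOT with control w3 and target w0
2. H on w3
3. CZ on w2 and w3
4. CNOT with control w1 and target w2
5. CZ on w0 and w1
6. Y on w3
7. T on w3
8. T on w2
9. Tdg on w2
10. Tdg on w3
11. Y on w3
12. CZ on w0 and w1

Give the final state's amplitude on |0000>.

|0000> carries amplitude sqrt(2)/2 in the final state. Key observation: gates 5-12 undo each other exactly, leaving only the rest of the circuit to track.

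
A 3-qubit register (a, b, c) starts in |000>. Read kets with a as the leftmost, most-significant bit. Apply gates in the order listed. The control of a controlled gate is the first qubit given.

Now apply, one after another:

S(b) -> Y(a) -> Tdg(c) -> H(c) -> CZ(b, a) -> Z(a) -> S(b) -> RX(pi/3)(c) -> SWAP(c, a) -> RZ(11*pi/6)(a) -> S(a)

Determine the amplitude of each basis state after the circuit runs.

The resulting statevector has amplitude (sqrt(2) + sqrt(6)*I)*exp(I*pi/12)/4 on |001>, (sqrt(2) + sqrt(6)*I)*exp(5*I*pi/12)/4 on |101>, and 0 on every other basis state.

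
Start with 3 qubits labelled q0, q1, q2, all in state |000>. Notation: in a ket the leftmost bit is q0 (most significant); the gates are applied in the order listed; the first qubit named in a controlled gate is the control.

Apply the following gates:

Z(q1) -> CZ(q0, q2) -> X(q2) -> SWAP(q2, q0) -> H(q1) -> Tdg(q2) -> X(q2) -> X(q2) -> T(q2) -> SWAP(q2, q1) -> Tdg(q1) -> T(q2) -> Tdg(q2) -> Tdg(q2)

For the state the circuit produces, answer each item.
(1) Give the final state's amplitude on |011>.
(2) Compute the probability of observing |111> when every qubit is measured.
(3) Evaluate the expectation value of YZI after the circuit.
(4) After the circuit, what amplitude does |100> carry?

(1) |011> carries amplitude 0 in the final state. Key observation: steps 6-9 multiply out to the identity, so the circuit reduces to the remaining gates.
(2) The probability of measuring |111> is 0.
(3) The observable YZI averages to 0.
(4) |100> carries amplitude sqrt(2)/2 in the final state.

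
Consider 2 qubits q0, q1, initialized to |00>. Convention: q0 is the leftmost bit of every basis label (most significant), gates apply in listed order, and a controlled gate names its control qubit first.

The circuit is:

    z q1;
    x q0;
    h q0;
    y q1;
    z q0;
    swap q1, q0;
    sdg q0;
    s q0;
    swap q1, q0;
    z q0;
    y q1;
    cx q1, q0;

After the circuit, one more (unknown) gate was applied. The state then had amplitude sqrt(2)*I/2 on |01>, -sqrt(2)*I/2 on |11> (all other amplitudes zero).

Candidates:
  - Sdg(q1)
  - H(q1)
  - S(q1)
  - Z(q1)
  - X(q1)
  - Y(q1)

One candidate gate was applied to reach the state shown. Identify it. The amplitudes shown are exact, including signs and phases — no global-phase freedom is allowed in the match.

It was Y(q1) that produced the state shown. Key observation: the block from step 4 through step 11 cancels to the identity and can be dropped.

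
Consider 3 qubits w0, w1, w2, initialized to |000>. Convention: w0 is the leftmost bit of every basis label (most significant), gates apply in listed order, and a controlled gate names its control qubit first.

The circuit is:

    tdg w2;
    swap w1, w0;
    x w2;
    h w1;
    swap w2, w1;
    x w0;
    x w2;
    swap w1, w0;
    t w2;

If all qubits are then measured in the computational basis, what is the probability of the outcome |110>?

A full measurement returns |110> with probability 1/2.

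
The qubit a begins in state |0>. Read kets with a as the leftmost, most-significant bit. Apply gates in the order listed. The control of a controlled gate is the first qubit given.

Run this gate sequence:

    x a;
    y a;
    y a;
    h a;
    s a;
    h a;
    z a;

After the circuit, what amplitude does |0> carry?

The final state's coefficient on |0> equals 1/2 - I/2.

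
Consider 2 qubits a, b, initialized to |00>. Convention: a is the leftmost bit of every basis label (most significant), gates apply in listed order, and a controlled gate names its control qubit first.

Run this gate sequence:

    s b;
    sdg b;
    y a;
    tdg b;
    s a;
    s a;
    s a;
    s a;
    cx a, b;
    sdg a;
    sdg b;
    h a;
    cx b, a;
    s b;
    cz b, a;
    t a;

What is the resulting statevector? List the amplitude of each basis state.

The final amplitudes are 0 on |00>, -sqrt(2)/2 on |01>, 0 on |10>, -sqrt(2)*exp(I*pi/4)/2 on |11>. Key observation: gates 5-8 undo each other exactly, leaving only the rest of the circuit to track.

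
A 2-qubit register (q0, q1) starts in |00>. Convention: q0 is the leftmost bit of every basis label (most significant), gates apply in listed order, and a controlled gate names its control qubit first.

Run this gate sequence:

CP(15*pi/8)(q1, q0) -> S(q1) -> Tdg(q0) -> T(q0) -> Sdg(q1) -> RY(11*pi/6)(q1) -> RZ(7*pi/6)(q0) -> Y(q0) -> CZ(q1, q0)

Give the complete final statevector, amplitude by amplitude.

The resulting statevector has amplitude 0 on |00>, 0 on |01>, (sqrt(2) + sqrt(6))*exp(11*I*pi/12)/4 on |10>, (-sqrt(2) + sqrt(6))*exp(11*I*pi/12)/4 on |11>. Key observation: the block from step 2 through step 5 cancels to the identity and can be dropped.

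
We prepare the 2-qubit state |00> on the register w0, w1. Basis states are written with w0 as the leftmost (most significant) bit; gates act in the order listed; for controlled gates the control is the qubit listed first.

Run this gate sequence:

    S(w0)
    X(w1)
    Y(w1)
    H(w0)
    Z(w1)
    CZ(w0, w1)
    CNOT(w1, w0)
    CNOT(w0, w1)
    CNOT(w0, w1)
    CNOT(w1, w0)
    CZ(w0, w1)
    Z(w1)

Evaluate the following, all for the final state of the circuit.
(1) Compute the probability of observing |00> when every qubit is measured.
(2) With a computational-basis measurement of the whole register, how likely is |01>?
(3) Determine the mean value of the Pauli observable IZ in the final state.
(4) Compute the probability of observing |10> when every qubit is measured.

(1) The probability of measuring |00> is 1/2. Key observation: the block from step 5 through step 12 cancels to the identity and can be dropped.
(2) The probability of measuring |01> is 0.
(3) The expectation value of IZ is 1.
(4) The probability of measuring |10> is 1/2.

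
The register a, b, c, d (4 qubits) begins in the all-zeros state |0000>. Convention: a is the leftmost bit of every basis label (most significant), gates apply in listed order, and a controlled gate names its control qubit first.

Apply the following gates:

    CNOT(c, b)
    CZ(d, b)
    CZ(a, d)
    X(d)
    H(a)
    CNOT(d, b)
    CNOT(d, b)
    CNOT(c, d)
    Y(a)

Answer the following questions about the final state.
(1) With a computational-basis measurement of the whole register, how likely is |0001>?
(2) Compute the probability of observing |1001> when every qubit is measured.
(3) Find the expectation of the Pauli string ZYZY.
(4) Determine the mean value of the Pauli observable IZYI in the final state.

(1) Outcome |0001> occurs with probability 1/2. Key observation: steps 6-7 multiply out to the identity, so the circuit reduces to the remaining gates.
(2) The probability of measuring |1001> is 1/2.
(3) The observable ZYZY averages to 0.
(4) In the final state, IZYI has expectation 0.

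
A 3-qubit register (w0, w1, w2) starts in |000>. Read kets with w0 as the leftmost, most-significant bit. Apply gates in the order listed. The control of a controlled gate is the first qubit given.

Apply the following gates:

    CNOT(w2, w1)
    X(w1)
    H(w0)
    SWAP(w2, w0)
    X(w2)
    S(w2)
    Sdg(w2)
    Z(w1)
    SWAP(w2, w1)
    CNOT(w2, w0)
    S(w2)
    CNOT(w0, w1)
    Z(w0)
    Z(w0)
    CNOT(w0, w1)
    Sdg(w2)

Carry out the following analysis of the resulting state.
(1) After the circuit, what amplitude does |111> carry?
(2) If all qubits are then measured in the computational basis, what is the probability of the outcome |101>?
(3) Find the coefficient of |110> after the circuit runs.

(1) |111> carries amplitude -sqrt(2)/2 in the final state. Key observation: the block from step 11 through step 16 cancels to the identity and can be dropped.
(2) Outcome |101> occurs with probability 1/2.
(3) |110> carries amplitude 0 in the final state.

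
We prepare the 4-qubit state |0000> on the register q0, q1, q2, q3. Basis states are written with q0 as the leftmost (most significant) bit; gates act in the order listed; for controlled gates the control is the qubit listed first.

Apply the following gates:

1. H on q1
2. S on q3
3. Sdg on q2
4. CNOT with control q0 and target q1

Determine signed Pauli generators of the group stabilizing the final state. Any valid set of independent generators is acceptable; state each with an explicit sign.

The stabilizer group can be generated by +IXII, +ZIII, +IIZI, +IIIZ, among other valid generating sets.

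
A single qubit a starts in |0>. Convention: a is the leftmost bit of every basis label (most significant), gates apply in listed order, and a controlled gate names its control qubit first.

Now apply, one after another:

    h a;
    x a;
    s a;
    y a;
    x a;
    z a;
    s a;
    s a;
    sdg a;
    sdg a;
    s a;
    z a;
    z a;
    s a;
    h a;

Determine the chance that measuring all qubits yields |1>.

Outcome |1> occurs with probability 1/2.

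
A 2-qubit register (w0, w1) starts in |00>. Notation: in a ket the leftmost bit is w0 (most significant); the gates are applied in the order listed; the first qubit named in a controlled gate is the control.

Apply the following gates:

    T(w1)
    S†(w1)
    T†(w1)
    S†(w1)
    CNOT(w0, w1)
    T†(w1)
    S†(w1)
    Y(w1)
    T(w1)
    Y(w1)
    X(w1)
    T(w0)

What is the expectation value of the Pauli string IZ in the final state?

In the final state, IZ has expectation -1.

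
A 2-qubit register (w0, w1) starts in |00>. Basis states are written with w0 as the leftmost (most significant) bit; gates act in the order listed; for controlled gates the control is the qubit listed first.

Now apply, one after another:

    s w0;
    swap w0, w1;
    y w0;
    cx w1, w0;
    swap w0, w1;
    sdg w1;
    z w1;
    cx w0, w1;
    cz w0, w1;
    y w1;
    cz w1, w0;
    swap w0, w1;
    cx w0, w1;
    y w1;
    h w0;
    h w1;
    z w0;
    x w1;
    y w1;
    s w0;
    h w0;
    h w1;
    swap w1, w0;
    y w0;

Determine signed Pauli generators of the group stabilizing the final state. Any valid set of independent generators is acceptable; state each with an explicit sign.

The final state is stabilized by the group generated by +IY, -ZI; other independent generating sets are equally valid.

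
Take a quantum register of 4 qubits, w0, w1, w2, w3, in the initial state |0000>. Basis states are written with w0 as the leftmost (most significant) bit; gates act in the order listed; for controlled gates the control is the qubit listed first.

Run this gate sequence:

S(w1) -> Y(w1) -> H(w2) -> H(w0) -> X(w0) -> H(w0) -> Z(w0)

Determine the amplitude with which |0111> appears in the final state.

The amplitude on |0111> is 0.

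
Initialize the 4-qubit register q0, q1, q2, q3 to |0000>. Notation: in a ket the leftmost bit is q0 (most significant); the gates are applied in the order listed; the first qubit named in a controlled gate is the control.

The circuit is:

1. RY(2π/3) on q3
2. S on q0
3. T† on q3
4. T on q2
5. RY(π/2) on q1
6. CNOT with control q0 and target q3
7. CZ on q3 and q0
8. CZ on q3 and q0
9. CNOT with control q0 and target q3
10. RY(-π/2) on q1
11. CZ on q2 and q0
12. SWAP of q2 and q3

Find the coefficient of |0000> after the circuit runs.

The amplitude on |0000> is 1/2. Key observation: the block from step 5 through step 10 cancels to the identity and can be dropped.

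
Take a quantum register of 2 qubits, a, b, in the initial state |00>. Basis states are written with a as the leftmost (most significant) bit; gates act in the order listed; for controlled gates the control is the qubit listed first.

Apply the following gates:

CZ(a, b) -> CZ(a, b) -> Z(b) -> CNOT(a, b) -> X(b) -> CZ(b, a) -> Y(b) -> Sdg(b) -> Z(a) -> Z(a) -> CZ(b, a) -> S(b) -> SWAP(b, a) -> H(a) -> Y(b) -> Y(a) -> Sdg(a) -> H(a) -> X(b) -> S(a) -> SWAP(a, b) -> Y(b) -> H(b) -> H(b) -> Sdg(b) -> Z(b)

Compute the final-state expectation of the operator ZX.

In the final state, ZX has expectation 0. Key observation: gates 1-2 undo each other exactly, leaving only the rest of the circuit to track.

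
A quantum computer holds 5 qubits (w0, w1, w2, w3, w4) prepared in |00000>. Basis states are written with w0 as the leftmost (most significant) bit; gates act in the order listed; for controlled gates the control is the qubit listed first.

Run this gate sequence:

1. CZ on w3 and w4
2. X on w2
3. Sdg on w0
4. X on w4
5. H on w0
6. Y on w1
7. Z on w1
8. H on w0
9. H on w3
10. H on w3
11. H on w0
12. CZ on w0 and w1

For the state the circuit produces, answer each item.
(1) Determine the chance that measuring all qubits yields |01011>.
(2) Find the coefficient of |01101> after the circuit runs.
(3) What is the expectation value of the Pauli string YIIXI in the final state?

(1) A full measurement returns |01011> with probability 0.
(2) The final state's coefficient on |01101> equals -sqrt(2)*I/2.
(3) The observable YIIXI averages to 0.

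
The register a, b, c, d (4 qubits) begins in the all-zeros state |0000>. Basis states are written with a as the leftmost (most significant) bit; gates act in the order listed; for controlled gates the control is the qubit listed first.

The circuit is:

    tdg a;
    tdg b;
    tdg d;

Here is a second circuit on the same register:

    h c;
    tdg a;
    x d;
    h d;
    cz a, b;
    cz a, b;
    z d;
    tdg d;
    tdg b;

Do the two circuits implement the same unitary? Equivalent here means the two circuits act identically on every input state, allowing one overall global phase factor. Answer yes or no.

No, they are not equivalent — no single phase factor reconciles the two unitaries.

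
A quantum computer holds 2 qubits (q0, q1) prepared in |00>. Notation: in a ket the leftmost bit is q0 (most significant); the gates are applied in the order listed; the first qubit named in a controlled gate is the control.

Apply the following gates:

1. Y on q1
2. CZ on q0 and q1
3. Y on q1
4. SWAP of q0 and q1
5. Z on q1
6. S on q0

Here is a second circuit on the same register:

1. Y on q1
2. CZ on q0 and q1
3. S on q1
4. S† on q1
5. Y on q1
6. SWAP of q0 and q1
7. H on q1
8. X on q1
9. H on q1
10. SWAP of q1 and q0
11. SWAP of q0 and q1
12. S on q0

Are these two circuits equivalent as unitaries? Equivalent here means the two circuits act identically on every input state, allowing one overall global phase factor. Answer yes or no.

Yes: on every input state the two circuits agree up to one overall phase factor.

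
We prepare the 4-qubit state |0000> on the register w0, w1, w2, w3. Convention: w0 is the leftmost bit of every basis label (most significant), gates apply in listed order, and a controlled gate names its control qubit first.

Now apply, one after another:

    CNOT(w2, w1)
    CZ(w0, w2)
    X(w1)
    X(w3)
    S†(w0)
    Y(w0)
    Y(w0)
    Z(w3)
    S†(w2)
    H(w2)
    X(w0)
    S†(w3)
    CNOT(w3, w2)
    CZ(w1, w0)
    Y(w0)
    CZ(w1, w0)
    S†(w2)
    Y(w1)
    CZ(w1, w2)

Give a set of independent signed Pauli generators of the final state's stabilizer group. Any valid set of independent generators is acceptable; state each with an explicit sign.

The stabilizer group can be generated by -IIYI, +ZIII, +IZII, -IIIZ, among other valid generating sets.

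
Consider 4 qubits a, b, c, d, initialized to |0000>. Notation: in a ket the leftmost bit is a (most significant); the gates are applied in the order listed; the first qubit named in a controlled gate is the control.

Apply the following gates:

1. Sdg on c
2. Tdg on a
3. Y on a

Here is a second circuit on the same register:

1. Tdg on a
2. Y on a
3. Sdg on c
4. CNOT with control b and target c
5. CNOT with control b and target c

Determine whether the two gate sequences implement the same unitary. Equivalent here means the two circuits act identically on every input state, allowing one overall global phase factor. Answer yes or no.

Yes, they are equivalent — the unitaries differ by at most a global phase.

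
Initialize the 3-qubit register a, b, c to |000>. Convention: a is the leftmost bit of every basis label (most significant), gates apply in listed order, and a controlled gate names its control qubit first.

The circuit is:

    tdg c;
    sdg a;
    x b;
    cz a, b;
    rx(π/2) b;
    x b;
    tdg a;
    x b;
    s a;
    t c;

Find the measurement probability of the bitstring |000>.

The probability of measuring |000> is 1/2.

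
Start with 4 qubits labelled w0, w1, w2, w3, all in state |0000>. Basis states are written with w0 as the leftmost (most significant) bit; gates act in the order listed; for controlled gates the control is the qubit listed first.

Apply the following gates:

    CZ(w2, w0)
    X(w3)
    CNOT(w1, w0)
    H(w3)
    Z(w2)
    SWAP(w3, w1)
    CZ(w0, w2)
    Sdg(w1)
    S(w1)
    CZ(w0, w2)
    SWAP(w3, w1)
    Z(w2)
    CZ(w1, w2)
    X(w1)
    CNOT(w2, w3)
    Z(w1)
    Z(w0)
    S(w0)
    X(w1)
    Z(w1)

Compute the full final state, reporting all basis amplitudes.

The final amplitudes are -sqrt(2)/2 on |0000>, sqrt(2)/2 on |0001>, and 0 on every other basis state. Key observation: the block from step 5 through step 12 cancels to the identity and can be dropped.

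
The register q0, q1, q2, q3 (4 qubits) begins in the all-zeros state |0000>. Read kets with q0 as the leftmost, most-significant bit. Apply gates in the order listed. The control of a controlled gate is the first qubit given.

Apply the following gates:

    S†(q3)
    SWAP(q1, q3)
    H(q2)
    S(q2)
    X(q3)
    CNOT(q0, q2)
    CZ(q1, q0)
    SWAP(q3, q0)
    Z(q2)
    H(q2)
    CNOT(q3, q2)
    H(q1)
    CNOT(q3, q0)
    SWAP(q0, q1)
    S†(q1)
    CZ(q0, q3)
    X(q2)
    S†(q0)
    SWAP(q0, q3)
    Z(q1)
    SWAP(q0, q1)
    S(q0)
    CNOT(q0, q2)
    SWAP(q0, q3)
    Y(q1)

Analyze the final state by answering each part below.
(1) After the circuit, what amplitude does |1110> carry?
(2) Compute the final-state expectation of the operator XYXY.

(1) |1110> carries amplitude 0 in the final state.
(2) The observable XYXY averages to 0.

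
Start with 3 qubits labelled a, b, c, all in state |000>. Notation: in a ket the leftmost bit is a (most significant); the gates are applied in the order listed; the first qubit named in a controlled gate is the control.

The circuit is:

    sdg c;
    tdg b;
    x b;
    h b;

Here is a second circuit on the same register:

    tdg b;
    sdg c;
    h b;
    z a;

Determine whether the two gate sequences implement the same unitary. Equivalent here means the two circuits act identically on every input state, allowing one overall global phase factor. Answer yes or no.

No: there is an input state on which the two circuits produce genuinely different outputs (not merely differing by a phase).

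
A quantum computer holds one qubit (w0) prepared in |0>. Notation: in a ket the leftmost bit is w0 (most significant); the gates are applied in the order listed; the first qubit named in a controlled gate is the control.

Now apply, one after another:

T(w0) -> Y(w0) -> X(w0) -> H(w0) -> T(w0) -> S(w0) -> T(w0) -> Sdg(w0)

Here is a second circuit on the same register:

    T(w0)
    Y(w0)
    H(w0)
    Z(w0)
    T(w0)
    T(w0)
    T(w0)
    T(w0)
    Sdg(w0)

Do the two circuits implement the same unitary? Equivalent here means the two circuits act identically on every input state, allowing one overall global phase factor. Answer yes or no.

Yes — the two circuits implement the same unitary up to a global phase.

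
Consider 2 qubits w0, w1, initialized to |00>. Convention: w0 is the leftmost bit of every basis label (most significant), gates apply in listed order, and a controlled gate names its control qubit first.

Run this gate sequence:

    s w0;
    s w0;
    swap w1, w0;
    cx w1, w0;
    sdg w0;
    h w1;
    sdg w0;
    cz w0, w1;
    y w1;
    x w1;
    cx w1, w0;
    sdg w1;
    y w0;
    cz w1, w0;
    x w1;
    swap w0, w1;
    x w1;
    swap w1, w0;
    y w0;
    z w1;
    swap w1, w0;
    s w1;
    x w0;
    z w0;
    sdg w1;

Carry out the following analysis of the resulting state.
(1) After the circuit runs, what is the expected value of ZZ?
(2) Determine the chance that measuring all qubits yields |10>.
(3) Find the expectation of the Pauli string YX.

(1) In the final state, ZZ has expectation -1.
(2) A full measurement returns |10> with probability 1/2.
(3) The expectation value of YX is 1.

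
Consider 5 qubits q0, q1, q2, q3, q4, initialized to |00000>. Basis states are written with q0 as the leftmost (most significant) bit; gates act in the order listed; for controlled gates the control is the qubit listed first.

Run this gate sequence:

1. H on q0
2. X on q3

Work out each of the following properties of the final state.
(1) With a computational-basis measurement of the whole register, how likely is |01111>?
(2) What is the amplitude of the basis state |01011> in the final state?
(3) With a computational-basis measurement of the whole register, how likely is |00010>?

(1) Outcome |01111> occurs with probability 0.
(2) The amplitude on |01011> is 0.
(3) Outcome |00010> occurs with probability 1/2.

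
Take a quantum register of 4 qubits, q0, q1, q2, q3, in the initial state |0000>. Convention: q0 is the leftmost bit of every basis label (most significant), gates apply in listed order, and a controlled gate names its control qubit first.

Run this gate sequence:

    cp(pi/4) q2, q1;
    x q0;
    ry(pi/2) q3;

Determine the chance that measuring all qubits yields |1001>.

A full measurement returns |1001> with probability 1/2.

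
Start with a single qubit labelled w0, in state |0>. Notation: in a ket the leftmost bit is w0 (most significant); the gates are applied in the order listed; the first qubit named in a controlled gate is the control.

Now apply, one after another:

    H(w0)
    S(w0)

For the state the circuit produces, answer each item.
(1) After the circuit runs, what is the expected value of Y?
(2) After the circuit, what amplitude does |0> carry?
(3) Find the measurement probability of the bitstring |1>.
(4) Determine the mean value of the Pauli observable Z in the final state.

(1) In the final state, Y has expectation 1.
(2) The amplitude on |0> is sqrt(2)/2.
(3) A full measurement returns |1> with probability 1/2.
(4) In the final state, Z has expectation 0.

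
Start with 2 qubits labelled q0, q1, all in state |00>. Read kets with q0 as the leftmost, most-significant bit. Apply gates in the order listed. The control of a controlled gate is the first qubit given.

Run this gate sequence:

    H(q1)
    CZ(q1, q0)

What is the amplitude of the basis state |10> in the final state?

The final state's coefficient on |10> equals 0.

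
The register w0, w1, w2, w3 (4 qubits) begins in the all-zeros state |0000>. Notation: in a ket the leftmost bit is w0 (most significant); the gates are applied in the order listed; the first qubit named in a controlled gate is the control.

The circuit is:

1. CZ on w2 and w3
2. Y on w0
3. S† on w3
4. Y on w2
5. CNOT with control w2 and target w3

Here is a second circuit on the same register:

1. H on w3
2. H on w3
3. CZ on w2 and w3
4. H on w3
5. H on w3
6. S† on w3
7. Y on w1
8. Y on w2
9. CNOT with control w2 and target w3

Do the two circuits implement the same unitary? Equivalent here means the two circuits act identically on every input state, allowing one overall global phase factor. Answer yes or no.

No — the two circuits implement different unitaries, even allowing a global phase.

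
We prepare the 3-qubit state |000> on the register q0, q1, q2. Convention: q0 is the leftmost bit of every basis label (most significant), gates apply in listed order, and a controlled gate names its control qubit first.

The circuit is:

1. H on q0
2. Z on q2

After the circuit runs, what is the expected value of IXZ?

The observable IXZ averages to 0.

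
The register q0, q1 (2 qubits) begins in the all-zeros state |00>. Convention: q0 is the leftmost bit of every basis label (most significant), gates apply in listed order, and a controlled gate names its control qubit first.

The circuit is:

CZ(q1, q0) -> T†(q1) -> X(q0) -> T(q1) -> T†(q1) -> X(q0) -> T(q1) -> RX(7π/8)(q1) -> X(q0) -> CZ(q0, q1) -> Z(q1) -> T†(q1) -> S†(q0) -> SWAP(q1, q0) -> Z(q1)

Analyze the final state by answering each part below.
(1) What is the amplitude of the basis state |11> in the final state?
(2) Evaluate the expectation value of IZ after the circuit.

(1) The final state's coefficient on |11> equals -exp(3*I*pi/4)*cos(pi/16). Key observation: the block from step 2 through step 7 cancels to the identity and can be dropped.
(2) The observable IZ averages to -1.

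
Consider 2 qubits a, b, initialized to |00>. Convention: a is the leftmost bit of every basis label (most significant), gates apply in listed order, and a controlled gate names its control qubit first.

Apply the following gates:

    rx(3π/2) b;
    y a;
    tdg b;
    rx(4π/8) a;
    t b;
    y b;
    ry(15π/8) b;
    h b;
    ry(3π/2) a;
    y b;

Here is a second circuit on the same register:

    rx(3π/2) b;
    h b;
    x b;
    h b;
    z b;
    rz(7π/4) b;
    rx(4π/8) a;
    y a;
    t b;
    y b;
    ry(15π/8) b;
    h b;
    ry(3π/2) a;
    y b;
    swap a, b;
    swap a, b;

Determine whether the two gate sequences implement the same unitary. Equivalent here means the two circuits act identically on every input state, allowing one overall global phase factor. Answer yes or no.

No, they are not equivalent — no single phase factor reconciles the two unitaries.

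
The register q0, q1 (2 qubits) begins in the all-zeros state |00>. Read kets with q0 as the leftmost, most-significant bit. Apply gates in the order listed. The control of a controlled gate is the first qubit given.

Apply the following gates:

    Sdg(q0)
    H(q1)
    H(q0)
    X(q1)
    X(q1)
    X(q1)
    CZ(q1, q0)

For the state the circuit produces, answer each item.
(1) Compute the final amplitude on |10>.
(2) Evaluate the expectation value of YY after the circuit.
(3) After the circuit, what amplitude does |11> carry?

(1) |10> carries amplitude 1/2 in the final state. Key observation: steps 4-5 multiply out to the identity, so the circuit reduces to the remaining gates.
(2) The observable YY averages to 1.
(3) |11> carries amplitude -1/2 in the final state.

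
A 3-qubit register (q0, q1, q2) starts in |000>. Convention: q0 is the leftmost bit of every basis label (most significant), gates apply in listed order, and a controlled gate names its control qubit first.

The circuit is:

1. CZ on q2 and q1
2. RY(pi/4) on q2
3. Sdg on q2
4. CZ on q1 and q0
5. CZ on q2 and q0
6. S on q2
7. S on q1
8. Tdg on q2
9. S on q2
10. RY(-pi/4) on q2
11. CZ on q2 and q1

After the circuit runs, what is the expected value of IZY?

In the final state, IZY has expectation 1/2.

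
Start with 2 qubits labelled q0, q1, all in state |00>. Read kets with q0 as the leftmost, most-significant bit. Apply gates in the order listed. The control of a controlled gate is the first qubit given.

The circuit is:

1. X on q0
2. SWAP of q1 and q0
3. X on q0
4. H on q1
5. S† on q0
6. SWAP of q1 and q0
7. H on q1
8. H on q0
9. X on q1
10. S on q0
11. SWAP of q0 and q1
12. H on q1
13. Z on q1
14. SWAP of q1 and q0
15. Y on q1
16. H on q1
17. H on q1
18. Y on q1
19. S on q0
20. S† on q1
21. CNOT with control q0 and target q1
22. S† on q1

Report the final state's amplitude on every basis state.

The final amplitudes are -1/2 on |00>, -1/2 on |01>, 1/2 on |10>, -1/2 on |11>. Key observation: gates 15-18 undo each other exactly, leaving only the rest of the circuit to track.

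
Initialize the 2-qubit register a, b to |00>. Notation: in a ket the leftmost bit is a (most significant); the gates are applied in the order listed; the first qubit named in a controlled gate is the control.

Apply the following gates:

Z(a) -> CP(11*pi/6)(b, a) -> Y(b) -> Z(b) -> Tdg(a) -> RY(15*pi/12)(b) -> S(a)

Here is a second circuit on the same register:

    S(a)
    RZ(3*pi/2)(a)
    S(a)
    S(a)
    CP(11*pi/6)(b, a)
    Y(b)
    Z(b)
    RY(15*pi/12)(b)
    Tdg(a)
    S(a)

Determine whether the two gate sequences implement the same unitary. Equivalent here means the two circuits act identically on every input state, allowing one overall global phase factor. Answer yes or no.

Yes, they are equivalent — the unitaries differ by at most a global phase.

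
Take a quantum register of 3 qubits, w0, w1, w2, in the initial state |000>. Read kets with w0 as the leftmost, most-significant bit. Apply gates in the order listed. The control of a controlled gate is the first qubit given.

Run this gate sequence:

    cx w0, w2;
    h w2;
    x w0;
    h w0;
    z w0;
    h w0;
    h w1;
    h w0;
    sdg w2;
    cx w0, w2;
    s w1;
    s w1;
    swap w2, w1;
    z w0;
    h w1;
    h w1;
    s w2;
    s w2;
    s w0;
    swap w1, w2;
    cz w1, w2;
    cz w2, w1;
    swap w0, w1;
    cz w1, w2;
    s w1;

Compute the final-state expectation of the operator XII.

In the final state, XII has expectation 1.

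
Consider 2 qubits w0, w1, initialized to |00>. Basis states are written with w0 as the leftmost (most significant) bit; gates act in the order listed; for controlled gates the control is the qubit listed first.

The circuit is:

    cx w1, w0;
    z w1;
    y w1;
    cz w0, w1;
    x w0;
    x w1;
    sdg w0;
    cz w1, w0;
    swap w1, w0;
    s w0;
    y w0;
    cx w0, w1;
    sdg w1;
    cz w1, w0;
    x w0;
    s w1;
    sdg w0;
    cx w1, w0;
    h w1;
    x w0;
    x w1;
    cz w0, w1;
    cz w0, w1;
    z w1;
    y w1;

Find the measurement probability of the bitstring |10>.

Outcome |10> occurs with probability 1/2.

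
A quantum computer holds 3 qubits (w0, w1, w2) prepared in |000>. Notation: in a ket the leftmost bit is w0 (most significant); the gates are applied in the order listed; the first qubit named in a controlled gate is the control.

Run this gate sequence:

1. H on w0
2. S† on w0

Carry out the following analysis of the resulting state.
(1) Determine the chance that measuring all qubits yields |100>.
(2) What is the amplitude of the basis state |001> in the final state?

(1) The probability of measuring |100> is 1/2.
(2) |001> carries amplitude 0 in the final state.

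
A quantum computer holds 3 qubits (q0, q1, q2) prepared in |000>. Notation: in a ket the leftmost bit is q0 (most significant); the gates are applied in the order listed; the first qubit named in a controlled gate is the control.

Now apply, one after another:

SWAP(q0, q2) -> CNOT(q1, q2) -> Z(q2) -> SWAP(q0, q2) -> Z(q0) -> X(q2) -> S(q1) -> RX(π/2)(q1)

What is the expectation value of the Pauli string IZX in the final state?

In the final state, IZX has expectation 0.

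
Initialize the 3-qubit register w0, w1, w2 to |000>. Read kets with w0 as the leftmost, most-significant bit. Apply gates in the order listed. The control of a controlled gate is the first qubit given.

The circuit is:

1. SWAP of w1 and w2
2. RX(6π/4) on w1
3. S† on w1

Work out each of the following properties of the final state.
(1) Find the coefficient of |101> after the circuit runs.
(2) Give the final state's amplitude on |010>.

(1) |101> carries amplitude 0 in the final state.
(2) The amplitude on |010> is -sqrt(2)/2.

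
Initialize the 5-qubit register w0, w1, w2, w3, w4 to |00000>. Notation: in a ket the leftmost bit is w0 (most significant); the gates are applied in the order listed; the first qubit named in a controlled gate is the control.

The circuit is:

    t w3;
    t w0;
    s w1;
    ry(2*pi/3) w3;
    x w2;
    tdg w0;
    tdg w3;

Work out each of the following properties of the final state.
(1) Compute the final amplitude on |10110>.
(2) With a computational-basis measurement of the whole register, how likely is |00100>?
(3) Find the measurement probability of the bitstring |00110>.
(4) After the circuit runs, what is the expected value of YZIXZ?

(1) |10110> carries amplitude 0 in the final state.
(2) The probability of measuring |00100> is 1/4.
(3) Outcome |00110> occurs with probability 3/4.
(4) The expectation value of YZIXZ is 0.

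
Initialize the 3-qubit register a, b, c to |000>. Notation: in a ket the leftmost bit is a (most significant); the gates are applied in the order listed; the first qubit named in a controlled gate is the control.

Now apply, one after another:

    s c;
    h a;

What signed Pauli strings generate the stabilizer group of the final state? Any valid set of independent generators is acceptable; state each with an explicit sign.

The stabilizer group can be generated by +XII, +IZI, +IIZ, among other valid generating sets.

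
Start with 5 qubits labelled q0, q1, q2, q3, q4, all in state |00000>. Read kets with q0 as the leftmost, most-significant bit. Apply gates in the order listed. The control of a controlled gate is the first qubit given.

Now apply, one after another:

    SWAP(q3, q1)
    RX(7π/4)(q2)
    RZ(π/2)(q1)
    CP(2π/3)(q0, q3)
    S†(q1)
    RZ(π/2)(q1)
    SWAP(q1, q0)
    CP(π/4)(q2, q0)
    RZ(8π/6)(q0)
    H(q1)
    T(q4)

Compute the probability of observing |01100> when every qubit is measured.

Outcome |01100> occurs with probability 1/4 - sqrt(2)/8.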